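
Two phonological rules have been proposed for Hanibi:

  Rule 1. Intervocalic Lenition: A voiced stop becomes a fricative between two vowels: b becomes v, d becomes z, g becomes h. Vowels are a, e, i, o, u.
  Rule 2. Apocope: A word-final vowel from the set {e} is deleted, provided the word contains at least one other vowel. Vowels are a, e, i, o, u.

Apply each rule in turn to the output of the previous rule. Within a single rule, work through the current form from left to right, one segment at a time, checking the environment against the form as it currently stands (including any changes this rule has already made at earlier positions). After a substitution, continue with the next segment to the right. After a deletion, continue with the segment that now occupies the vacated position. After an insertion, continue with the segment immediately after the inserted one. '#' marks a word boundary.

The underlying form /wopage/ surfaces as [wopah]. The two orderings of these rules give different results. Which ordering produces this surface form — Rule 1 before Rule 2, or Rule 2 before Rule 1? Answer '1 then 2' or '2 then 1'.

Order 1 then 2:
  1 Intervocalic Lenition: [wopage] → [wopahe]
  2 Apocope: [wopahe] → [wopah]
  result: [wopah]
Order 2 then 1:
  2 Apocope: [wopage] → [wopag]
  1 Intervocalic Lenition: no change — [wopag]
  result: [wopag]

1 then 2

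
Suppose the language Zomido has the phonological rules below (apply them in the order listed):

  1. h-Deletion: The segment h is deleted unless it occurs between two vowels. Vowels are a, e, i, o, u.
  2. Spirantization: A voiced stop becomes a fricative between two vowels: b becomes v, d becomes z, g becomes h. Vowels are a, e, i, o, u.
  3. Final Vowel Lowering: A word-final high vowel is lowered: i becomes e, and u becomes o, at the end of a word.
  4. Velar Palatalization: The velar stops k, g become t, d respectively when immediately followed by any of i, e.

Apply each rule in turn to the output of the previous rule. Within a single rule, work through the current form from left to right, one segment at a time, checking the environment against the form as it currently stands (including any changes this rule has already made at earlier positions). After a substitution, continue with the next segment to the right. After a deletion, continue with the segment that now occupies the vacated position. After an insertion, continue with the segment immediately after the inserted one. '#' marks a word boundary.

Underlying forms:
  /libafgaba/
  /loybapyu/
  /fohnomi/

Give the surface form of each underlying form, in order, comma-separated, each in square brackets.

/libafgaba/:
  1 h-Deletion: no change — [libafgaba]
  2 Spirantization: [libafgaba] → [livafgava]
  3 Final Vowel Lowering: no change — [livafgava]
  4 Velar Palatalization: no change — [livafgava]
/loybapyu/:
  1 h-Deletion: no change — [loybapyu]
  2 Spirantization: no change — [loybapyu]
  3 Final Vowel Lowering: [loybapyu] → [loybapyo]
  4 Velar Palatalization: no change — [loybapyo]
/fohnomi/:
  1 h-Deletion: [fohnomi] → [fonomi]
  2 Spirantization: no change — [fonomi]
  3 Final Vowel Lowering: [fonomi] → [fonome]
  4 Velar Palatalization: no change — [fonome]

[livafgava], [loybapyo], [fonome]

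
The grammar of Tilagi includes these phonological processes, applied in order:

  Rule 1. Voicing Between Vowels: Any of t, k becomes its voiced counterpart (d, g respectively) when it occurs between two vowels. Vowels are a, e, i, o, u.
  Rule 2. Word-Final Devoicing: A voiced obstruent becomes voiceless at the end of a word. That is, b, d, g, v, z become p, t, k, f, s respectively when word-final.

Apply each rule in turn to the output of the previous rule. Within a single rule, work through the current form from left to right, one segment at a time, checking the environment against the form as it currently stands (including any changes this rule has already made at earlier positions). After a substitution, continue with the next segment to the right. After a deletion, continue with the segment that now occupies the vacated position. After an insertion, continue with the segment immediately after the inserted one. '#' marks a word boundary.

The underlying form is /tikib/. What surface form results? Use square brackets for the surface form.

[tigip]

Rule 1 Voicing Between Vowels: [tikib] → [tigib]
Rule 2 Word-Final Devoicing: [tigib] → [tigip]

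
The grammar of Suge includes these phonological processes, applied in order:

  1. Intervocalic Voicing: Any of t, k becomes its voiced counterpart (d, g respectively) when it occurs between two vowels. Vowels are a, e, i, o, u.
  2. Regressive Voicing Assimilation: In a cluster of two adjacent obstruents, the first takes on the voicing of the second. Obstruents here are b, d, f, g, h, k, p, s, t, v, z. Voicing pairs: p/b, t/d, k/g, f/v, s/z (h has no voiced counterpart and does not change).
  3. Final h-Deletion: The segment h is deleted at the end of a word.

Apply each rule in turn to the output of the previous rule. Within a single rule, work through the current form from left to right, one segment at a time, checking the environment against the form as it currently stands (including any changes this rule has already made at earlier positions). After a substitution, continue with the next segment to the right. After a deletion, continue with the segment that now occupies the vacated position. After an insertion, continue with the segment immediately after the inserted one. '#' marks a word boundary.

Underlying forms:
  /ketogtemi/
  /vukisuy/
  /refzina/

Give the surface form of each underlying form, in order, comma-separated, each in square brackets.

/ketogtemi/:
  1 Intervocalic Voicing: [ketogtemi] → [kedogtemi]
  2 Regressive Voicing Assimilation: [kedogtemi] → [kedoktemi]
  3 Final h-Deletion: no change — [kedoktemi]
/vukisuy/:
  1 Intervocalic Voicing: [vukisuy] → [vugisuy]
  2 Regressive Voicing Assimilation: no change — [vugisuy]
  3 Final h-Deletion: no change — [vugisuy]
/refzina/:
  1 Intervocalic Voicing: no change — [refzina]
  2 Regressive Voicing Assimilation: [refzina] → [revzina]
  3 Final h-Deletion: no change — [revzina]

[kedoktemi], [vugisuy], [revzina]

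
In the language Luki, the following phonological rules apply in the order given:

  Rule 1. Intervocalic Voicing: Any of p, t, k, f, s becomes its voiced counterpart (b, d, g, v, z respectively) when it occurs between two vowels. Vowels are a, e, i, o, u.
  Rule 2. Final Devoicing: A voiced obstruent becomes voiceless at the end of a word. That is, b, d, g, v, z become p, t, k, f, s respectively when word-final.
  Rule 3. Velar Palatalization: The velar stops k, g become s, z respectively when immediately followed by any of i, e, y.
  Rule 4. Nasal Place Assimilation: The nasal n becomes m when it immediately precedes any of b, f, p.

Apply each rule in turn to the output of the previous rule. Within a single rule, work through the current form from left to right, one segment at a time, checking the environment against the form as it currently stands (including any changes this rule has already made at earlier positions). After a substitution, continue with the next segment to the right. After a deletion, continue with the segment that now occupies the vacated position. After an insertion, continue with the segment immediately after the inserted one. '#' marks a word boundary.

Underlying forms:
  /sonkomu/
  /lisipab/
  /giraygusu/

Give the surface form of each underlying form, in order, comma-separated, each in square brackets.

[sonkomu], [lizibap], [zirayguzu]

/sonkomu/:
  Rule 1 Intervocalic Voicing: no change — [sonkomu]
  Rule 2 Final Devoicing: no change — [sonkomu]
  Rule 3 Velar Palatalization: no change — [sonkomu]
  Rule 4 Nasal Place Assimilation: no change — [sonkomu]
/lisipab/:
  Rule 1 Intervocalic Voicing: [lisipab] → [lizibab]
  Rule 2 Final Devoicing: [lizibab] → [lizibap]
  Rule 3 Velar Palatalization: no change — [lizibap]
  Rule 4 Nasal Place Assimilation: no change — [lizibap]
/giraygusu/:
  Rule 1 Intervocalic Voicing: [giraygusu] → [girayguzu]
  Rule 2 Final Devoicing: no change — [girayguzu]
  Rule 3 Velar Palatalization: [girayguzu] → [zirayguzu]
  Rule 4 Nasal Place Assimilation: no change — [zirayguzu]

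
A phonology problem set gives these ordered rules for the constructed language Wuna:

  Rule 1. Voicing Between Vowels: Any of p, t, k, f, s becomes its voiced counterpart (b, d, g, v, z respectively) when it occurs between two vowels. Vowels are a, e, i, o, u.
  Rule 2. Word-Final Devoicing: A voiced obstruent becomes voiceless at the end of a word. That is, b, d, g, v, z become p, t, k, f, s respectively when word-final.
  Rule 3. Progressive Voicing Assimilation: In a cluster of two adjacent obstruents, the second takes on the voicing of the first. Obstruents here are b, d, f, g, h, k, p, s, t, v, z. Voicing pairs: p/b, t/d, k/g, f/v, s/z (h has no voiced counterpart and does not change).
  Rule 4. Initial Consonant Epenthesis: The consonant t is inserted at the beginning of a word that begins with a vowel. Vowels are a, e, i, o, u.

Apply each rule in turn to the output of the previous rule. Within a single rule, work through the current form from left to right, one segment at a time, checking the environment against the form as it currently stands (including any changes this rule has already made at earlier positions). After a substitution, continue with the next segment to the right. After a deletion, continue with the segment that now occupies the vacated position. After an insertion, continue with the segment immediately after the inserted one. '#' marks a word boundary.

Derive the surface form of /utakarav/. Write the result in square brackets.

[tudagaraf]

Rule 1 Voicing Between Vowels: [utakarav] → [udagarav]
Rule 2 Word-Final Devoicing: [udagarav] → [udagaraf]
Rule 3 Progressive Voicing Assimilation: no change — [udagaraf]
Rule 4 Initial Consonant Epenthesis: [udagaraf] → [tudagaraf]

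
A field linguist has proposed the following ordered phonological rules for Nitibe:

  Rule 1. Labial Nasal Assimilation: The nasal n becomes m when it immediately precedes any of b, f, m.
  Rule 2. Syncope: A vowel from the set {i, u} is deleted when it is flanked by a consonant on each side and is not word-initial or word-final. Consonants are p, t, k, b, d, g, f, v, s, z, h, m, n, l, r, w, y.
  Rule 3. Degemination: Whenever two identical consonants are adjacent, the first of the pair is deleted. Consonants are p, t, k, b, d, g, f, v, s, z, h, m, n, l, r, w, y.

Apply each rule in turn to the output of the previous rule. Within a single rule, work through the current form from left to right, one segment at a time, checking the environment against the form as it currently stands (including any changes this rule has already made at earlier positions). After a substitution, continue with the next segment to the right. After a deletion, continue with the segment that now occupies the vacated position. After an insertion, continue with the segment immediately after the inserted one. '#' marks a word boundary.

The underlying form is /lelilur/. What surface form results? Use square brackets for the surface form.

[lelr]

Rule 1 Labial Nasal Assimilation: no change — [lelilur]
Rule 2 Syncope: [lelilur] → [lellr]
Rule 3 Degemination: [lellr] → [lelr]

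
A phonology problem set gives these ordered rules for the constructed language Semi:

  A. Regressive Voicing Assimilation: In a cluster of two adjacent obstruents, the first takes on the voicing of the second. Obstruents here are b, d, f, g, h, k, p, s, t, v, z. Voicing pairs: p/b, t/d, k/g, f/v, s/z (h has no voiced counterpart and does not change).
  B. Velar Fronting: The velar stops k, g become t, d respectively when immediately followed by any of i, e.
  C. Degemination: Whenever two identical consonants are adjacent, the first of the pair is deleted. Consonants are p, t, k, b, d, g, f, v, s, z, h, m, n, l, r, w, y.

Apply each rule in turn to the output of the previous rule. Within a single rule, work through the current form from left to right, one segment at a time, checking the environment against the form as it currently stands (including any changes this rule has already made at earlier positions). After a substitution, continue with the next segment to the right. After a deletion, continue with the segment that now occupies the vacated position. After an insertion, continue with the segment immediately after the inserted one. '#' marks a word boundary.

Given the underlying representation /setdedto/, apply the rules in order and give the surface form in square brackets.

[sedeto]

A Regressive Voicing Assimilation: [setdedto] → [seddetto]
B Velar Fronting: no change — [seddetto]
C Degemination: [seddetto] → [sedeto]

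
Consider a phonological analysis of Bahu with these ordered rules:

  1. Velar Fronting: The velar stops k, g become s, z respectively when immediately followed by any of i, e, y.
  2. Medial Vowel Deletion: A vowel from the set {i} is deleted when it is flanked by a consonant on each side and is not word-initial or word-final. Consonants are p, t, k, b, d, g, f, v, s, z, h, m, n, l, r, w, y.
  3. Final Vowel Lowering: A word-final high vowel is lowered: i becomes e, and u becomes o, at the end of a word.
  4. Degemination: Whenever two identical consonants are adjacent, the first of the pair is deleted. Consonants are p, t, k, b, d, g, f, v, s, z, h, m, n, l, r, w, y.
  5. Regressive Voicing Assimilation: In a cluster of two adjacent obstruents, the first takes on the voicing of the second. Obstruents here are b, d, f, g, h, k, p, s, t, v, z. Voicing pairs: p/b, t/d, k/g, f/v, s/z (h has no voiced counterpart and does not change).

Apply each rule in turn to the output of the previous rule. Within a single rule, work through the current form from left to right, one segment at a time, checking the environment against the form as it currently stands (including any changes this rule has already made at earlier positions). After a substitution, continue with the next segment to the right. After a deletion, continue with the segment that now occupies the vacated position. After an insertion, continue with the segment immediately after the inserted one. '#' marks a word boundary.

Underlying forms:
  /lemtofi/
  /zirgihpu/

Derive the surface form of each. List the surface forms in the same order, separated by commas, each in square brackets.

[lemtofe], [zrshpo]

/lemtofi/:
  1 Velar Fronting: no change — [lemtofi]
  2 Medial Vowel Deletion: no change — [lemtofi]
  3 Final Vowel Lowering: [lemtofi] → [lemtofe]
  4 Degemination: no change — [lemtofe]
  5 Regressive Voicing Assimilation: no change — [lemtofe]
/zirgihpu/:
  1 Velar Fronting: [zirgihpu] → [zirzihpu]
  2 Medial Vowel Deletion: [zirzihpu] → [zrzhpu]
  3 Final Vowel Lowering: [zrzhpu] → [zrzhpo]
  4 Degemination: no change — [zrzhpo]
  5 Regressive Voicing Assimilation: [zrzhpo] → [zrshpo]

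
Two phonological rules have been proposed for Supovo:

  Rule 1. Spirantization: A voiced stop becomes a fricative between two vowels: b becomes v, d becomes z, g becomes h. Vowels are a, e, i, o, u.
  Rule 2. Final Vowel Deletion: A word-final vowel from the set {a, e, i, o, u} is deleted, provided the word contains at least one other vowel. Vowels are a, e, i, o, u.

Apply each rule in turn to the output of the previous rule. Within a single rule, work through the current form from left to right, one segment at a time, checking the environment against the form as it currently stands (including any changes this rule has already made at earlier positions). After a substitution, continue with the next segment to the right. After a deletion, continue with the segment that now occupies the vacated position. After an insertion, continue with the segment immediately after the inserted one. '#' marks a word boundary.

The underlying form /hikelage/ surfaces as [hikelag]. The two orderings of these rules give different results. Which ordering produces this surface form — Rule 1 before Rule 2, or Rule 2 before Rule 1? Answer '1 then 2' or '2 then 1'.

2 then 1

Order 1 then 2:
  1 Spirantization: [hikelage] → [hikelahe]
  2 Final Vowel Deletion: [hikelahe] → [hikelah]
  result: [hikelah]
Order 2 then 1:
  2 Final Vowel Deletion: [hikelage] → [hikelag]
  1 Spirantization: no change — [hikelag]
  result: [hikelag]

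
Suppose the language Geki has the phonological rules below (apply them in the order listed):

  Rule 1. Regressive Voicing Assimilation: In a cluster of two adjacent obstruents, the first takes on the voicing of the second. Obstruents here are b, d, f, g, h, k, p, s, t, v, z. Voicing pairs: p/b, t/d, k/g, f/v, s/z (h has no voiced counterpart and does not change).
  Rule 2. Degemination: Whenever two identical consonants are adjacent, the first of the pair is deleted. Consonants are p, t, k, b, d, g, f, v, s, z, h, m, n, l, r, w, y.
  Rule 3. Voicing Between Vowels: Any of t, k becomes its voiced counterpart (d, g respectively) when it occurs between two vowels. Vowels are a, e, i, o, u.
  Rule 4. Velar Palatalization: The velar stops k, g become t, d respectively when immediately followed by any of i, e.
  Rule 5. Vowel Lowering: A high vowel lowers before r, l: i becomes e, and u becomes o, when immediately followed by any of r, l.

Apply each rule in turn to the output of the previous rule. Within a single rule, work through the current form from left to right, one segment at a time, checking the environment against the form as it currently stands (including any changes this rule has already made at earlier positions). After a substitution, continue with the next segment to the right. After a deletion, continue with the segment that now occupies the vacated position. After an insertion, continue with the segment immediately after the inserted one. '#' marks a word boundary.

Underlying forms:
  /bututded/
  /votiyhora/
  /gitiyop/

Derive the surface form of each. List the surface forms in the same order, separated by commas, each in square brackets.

[bududed], [vodiyhora], [didiyop]

/bututded/:
  Rule 1 Regressive Voicing Assimilation: [bututded] → [butudded]
  Rule 2 Degemination: [butudded] → [butuded]
  Rule 3 Voicing Between Vowels: [butuded] → [bududed]
  Rule 4 Velar Palatalization: no change — [bududed]
  Rule 5 Vowel Lowering: no change — [bududed]
/votiyhora/:
  Rule 1 Regressive Voicing Assimilation: no change — [votiyhora]
  Rule 2 Degemination: no change — [votiyhora]
  Rule 3 Voicing Between Vowels: [votiyhora] → [vodiyhora]
  Rule 4 Velar Palatalization: no change — [vodiyhora]
  Rule 5 Vowel Lowering: no change — [vodiyhora]
/gitiyop/:
  Rule 1 Regressive Voicing Assimilation: no change — [gitiyop]
  Rule 2 Degemination: no change — [gitiyop]
  Rule 3 Voicing Between Vowels: [gitiyop] → [gidiyop]
  Rule 4 Velar Palatalization: [gidiyop] → [didiyop]
  Rule 5 Vowel Lowering: no change — [didiyop]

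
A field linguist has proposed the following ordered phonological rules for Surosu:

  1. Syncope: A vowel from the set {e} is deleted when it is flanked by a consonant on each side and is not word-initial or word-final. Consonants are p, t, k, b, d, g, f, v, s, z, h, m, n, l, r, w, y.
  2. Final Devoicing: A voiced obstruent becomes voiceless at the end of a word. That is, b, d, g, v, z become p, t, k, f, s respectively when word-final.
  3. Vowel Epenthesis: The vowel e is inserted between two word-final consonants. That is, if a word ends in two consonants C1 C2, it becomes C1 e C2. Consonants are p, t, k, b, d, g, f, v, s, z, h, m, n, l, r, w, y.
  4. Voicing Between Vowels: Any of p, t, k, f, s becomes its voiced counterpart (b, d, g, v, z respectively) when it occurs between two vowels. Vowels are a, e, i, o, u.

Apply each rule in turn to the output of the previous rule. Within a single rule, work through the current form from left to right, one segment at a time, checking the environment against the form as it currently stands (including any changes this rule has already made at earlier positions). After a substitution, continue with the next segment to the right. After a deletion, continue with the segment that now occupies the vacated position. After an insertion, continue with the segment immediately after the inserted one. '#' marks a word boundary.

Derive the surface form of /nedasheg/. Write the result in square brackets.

[ndashek]

1 Syncope: [nedasheg] → [ndashg]
2 Final Devoicing: [ndashg] → [ndashk]
3 Vowel Epenthesis: [ndashk] → [ndashek]
4 Voicing Between Vowels: no change — [ndashek]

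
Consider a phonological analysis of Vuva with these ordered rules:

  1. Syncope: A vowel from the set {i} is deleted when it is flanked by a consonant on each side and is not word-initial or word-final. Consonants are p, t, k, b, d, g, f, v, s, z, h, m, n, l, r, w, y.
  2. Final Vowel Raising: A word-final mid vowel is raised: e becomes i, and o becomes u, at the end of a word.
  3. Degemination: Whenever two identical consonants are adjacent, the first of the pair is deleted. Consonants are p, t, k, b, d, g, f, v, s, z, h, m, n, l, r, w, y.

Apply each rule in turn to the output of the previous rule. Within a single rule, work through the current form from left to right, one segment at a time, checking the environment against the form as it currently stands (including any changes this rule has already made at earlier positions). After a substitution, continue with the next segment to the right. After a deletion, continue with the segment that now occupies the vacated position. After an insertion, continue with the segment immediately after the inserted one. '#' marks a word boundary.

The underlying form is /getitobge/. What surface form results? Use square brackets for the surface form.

1 Syncope: [getitobge] → [gettobge]
2 Final Vowel Raising: [gettobge] → [gettobgi]
3 Degemination: [gettobgi] → [getobgi]

[getobgi]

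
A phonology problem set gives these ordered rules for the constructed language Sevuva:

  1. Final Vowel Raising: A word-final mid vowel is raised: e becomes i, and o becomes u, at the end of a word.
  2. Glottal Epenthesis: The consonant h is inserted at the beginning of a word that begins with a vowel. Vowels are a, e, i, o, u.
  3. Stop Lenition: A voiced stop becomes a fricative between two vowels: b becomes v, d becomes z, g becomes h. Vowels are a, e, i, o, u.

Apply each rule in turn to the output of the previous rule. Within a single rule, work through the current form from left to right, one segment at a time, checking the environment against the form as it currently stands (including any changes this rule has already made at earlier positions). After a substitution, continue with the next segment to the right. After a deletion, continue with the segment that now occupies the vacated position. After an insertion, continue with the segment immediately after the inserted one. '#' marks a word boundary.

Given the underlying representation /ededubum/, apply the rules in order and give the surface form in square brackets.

[hezezuvum]

1 Final Vowel Raising: no change — [ededubum]
2 Glottal Epenthesis: [ededubum] → [hededubum]
3 Stop Lenition: [hededubum] → [hezezuvum]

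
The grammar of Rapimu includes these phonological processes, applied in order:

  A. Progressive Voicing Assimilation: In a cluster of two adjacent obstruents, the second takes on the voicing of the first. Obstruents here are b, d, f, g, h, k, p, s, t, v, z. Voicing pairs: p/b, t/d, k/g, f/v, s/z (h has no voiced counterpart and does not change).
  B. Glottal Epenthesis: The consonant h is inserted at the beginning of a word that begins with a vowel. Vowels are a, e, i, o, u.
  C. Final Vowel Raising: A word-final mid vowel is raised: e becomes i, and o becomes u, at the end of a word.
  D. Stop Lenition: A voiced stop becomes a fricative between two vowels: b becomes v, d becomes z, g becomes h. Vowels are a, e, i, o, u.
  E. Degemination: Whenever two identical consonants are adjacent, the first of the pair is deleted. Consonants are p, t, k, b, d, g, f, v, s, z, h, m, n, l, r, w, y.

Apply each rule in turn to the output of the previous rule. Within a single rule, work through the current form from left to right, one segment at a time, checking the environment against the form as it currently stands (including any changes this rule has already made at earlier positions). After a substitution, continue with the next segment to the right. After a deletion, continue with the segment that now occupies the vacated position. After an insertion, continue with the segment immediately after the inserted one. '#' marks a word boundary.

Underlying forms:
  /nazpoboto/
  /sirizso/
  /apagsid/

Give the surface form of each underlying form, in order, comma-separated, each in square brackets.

/nazpoboto/:
  A Progressive Voicing Assimilation: [nazpoboto] → [nazboboto]
  B Glottal Epenthesis: no change — [nazboboto]
  C Final Vowel Raising: [nazboboto] → [nazbobotu]
  D Stop Lenition: [nazbobotu] → [nazbovotu]
  E Degemination: no change — [nazbovotu]
/sirizso/:
  A Progressive Voicing Assimilation: [sirizso] → [sirizzo]
  B Glottal Epenthesis: no change — [sirizzo]
  C Final Vowel Raising: [sirizzo] → [sirizzu]
  D Stop Lenition: no change — [sirizzu]
  E Degemination: [sirizzu] → [sirizu]
/apagsid/:
  A Progressive Voicing Assimilation: [apagsid] → [apagzid]
  B Glottal Epenthesis: [apagzid] → [hapagzid]
  C Final Vowel Raising: no change — [hapagzid]
  D Stop Lenition: no change — [hapagzid]
  E Degemination: no change — [hapagzid]

[nazbovotu], [sirizu], [hapagzid]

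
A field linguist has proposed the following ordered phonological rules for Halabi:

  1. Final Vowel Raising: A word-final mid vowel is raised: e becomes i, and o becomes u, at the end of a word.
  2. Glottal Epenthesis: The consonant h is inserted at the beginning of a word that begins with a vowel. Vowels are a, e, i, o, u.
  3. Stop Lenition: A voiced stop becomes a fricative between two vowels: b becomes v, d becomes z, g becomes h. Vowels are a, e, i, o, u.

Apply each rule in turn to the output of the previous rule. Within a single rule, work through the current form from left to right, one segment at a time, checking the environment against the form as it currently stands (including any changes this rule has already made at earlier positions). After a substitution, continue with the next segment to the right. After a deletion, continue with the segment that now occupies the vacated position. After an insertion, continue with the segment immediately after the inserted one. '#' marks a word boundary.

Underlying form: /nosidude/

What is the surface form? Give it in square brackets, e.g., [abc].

[nosizuzi]

1 Final Vowel Raising: [nosidude] → [nosidudi]
2 Glottal Epenthesis: no change — [nosidudi]
3 Stop Lenition: [nosidudi] → [nosizuzi]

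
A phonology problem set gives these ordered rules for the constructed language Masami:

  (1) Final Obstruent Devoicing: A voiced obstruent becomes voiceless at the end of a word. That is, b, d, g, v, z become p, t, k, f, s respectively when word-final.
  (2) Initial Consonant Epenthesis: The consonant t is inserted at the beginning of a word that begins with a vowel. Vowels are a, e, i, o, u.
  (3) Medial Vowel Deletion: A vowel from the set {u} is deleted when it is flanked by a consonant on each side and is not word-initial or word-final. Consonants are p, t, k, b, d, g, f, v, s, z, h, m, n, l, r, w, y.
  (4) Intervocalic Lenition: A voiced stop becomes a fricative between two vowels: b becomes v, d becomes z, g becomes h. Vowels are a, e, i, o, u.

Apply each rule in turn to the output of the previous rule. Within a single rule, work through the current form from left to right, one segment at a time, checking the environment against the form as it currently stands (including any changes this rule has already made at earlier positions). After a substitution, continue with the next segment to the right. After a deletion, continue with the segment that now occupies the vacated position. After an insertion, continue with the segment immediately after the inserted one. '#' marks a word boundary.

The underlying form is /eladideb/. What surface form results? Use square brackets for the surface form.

(1) Final Obstruent Devoicing: [eladideb] → [eladidep]
(2) Initial Consonant Epenthesis: [eladidep] → [teladidep]
(3) Medial Vowel Deletion: no change — [teladidep]
(4) Intervocalic Lenition: [teladidep] → [telazizep]

[telazizep]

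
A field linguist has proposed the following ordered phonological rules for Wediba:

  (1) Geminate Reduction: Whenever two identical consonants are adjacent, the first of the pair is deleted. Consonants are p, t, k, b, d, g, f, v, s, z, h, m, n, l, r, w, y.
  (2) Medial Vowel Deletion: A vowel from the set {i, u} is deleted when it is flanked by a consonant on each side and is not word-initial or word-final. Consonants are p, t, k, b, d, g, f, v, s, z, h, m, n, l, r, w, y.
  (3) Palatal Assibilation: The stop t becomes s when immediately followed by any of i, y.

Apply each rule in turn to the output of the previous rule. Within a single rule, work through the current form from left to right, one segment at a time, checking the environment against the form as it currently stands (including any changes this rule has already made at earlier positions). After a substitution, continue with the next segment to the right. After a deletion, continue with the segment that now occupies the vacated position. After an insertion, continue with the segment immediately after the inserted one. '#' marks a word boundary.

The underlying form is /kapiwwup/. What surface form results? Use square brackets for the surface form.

(1) Geminate Reduction: [kapiwwup] → [kapiwup]
(2) Medial Vowel Deletion: [kapiwup] → [kapwp]
(3) Palatal Assibilation: no change — [kapwp]

[kapwp]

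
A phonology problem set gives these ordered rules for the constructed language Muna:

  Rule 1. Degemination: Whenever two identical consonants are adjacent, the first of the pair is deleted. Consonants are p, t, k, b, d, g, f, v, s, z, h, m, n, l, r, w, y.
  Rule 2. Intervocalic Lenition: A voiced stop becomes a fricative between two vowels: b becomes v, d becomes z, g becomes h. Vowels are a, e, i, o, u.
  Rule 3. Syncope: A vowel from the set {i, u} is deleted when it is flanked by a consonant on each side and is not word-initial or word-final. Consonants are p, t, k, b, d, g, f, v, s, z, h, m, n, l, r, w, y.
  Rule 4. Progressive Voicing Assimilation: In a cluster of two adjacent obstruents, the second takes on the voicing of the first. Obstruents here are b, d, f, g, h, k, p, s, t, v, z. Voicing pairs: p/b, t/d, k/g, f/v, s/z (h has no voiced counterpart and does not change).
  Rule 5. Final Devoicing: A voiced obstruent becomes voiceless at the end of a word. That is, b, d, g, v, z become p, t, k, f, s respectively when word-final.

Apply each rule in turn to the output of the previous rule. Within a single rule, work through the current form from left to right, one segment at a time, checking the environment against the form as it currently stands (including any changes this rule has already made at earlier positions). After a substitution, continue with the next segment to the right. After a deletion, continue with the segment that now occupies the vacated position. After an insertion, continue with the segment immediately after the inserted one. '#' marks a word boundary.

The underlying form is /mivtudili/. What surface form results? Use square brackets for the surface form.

Rule 1 Degemination: no change — [mivtudili]
Rule 2 Intervocalic Lenition: [mivtudili] → [mivtuzili]
Rule 3 Syncope: [mivtuzili] → [mvtzli]
Rule 4 Progressive Voicing Assimilation: [mvtzli] → [mvdzli]
Rule 5 Final Devoicing: no change — [mvdzli]

[mvdzli]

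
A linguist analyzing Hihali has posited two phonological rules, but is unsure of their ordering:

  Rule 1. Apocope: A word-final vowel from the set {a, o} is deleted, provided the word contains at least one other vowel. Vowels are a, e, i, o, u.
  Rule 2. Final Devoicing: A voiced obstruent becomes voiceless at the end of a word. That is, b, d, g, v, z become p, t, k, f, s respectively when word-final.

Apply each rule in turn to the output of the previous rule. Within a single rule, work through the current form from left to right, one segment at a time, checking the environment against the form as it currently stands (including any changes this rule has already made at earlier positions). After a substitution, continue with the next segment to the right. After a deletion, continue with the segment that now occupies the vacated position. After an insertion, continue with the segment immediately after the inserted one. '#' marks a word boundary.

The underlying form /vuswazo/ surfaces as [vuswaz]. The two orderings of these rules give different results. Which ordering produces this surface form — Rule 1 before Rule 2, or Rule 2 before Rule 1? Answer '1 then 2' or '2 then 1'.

2 then 1

Order 1 then 2:
  1 Apocope: [vuswazo] → [vuswaz]
  2 Final Devoicing: [vuswaz] → [vuswas]
  result: [vuswas]
Order 2 then 1:
  2 Final Devoicing: no change — [vuswazo]
  1 Apocope: [vuswazo] → [vuswaz]
  result: [vuswaz]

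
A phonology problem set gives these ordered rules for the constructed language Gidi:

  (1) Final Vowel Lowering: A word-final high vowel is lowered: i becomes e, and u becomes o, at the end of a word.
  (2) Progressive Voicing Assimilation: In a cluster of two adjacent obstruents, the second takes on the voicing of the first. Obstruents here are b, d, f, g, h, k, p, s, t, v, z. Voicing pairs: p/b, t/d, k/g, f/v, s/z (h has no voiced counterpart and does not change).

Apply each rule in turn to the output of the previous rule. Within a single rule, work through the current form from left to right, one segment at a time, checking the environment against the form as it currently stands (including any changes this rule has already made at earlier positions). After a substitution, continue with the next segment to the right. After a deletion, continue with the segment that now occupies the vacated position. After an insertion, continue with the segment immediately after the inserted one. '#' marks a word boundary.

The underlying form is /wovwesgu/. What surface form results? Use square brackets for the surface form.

(1) Final Vowel Lowering: [wovwesgu] → [wovwesgo]
(2) Progressive Voicing Assimilation: [wovwesgo] → [wovwesko]

[wovwesko]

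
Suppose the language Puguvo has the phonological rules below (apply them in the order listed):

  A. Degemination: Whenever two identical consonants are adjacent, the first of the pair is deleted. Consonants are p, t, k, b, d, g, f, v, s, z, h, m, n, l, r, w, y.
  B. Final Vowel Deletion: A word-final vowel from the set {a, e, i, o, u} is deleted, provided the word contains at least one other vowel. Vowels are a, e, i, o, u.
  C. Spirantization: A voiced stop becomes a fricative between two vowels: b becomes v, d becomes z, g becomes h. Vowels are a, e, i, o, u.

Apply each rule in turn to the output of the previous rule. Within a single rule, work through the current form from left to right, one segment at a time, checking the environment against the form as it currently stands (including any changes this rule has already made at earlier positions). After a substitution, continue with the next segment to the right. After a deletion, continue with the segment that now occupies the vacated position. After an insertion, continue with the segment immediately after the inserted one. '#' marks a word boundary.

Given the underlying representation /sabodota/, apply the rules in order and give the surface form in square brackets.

A Degemination: no change — [sabodota]
B Final Vowel Deletion: [sabodota] → [sabodot]
C Spirantization: [sabodot] → [savozot]

[savozot]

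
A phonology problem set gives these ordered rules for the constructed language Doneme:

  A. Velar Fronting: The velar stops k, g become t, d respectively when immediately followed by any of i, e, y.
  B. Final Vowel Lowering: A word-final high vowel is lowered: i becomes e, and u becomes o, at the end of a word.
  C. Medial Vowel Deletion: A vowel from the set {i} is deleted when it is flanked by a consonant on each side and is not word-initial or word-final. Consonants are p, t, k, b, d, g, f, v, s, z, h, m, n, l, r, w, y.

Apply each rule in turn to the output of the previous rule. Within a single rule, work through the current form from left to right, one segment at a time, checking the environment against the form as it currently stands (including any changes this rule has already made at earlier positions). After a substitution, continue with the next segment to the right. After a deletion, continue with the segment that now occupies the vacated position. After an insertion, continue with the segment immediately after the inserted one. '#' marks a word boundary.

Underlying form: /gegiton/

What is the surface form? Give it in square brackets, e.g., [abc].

[dedton]

A Velar Fronting: [gegiton] → [dediton]
B Final Vowel Lowering: no change — [dediton]
C Medial Vowel Deletion: [dediton] → [dedton]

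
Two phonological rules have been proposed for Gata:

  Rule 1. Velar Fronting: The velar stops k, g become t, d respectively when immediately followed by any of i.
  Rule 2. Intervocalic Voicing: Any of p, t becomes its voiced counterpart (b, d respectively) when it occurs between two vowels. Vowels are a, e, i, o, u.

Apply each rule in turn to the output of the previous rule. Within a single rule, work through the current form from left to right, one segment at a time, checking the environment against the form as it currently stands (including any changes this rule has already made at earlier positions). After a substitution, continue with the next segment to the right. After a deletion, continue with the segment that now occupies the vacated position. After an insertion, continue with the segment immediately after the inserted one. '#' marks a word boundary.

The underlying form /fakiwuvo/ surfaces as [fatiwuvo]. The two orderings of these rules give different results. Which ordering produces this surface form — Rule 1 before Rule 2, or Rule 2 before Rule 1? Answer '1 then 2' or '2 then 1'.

Order 1 then 2:
  1 Velar Fronting: [fakiwuvo] → [fatiwuvo]
  2 Intervocalic Voicing: [fatiwuvo] → [fadiwuvo]
  result: [fadiwuvo]
Order 2 then 1:
  2 Intervocalic Voicing: no change — [fakiwuvo]
  1 Velar Fronting: [fakiwuvo] → [fatiwuvo]
  result: [fatiwuvo]

2 then 1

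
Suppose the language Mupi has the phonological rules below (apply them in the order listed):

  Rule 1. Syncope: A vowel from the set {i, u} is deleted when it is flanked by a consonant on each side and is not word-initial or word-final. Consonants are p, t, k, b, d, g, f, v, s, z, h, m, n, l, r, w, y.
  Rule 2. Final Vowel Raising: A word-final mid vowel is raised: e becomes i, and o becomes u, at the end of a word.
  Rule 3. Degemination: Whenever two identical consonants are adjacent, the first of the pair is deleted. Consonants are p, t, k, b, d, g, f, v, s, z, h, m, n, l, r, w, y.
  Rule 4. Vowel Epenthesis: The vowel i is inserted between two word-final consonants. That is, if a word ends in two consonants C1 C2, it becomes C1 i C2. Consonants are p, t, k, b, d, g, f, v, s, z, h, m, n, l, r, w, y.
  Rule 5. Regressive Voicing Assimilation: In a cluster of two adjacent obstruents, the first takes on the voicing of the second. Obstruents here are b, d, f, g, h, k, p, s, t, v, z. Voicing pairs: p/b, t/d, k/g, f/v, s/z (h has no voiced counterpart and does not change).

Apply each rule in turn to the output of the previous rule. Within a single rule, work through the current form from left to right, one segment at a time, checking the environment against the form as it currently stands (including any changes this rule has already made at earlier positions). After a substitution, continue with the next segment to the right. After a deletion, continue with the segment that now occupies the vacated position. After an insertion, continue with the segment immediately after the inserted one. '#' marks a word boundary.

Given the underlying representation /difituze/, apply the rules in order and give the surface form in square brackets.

[tfdzi]

Rule 1 Syncope: [difituze] → [dftze]
Rule 2 Final Vowel Raising: [dftze] → [dftzi]
Rule 3 Degemination: no change — [dftzi]
Rule 4 Vowel Epenthesis: no change — [dftzi]
Rule 5 Regressive Voicing Assimilation: [dftzi] → [tfdzi]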